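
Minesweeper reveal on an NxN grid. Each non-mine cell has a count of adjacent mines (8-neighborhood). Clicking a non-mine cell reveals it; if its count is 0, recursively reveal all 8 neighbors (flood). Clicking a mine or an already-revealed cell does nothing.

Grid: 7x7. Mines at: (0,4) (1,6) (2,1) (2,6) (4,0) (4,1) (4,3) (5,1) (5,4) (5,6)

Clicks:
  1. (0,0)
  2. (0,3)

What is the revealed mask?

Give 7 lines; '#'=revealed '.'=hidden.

Answer: ####...
####...
.......
.......
.......
.......
.......

Derivation:
Click 1 (0,0) count=0: revealed 8 new [(0,0) (0,1) (0,2) (0,3) (1,0) (1,1) (1,2) (1,3)] -> total=8
Click 2 (0,3) count=1: revealed 0 new [(none)] -> total=8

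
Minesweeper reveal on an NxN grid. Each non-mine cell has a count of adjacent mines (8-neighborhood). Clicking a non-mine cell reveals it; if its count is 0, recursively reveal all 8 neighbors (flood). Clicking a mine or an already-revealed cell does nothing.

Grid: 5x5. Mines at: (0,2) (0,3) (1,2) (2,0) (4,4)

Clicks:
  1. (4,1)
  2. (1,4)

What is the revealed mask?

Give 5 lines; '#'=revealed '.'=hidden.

Answer: .....
....#
.###.
####.
####.

Derivation:
Click 1 (4,1) count=0: revealed 11 new [(2,1) (2,2) (2,3) (3,0) (3,1) (3,2) (3,3) (4,0) (4,1) (4,2) (4,3)] -> total=11
Click 2 (1,4) count=1: revealed 1 new [(1,4)] -> total=12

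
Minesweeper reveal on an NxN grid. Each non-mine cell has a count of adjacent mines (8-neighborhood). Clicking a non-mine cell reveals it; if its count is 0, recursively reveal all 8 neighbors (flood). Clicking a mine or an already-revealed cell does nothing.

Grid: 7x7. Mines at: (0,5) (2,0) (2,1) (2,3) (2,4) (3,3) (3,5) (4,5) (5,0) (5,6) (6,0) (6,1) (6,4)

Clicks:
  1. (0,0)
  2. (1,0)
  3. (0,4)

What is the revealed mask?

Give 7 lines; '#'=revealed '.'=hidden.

Click 1 (0,0) count=0: revealed 10 new [(0,0) (0,1) (0,2) (0,3) (0,4) (1,0) (1,1) (1,2) (1,3) (1,4)] -> total=10
Click 2 (1,0) count=2: revealed 0 new [(none)] -> total=10
Click 3 (0,4) count=1: revealed 0 new [(none)] -> total=10

Answer: #####..
#####..
.......
.......
.......
.......
.......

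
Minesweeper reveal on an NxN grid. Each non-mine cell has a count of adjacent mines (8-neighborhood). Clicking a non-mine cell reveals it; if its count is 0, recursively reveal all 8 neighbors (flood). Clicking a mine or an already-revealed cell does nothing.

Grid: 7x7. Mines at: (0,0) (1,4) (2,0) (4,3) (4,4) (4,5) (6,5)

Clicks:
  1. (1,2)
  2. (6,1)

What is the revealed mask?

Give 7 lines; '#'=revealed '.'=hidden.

Click 1 (1,2) count=0: revealed 12 new [(0,1) (0,2) (0,3) (1,1) (1,2) (1,3) (2,1) (2,2) (2,3) (3,1) (3,2) (3,3)] -> total=12
Click 2 (6,1) count=0: revealed 14 new [(3,0) (4,0) (4,1) (4,2) (5,0) (5,1) (5,2) (5,3) (5,4) (6,0) (6,1) (6,2) (6,3) (6,4)] -> total=26

Answer: .###...
.###...
.###...
####...
###....
#####..
#####..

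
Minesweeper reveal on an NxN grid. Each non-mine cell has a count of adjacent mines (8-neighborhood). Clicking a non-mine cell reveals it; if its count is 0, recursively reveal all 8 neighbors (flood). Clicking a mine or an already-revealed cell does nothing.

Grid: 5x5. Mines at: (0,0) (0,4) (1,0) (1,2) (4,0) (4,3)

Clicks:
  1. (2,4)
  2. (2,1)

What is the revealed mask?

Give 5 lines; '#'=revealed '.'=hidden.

Click 1 (2,4) count=0: revealed 6 new [(1,3) (1,4) (2,3) (2,4) (3,3) (3,4)] -> total=6
Click 2 (2,1) count=2: revealed 1 new [(2,1)] -> total=7

Answer: .....
...##
.#.##
...##
.....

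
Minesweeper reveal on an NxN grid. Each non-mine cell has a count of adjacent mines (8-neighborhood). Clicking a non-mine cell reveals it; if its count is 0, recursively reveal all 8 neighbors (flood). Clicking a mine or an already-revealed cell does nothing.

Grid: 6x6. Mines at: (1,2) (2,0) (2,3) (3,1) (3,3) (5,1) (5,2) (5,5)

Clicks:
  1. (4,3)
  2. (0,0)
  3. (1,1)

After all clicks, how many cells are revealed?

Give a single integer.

Answer: 5

Derivation:
Click 1 (4,3) count=2: revealed 1 new [(4,3)] -> total=1
Click 2 (0,0) count=0: revealed 4 new [(0,0) (0,1) (1,0) (1,1)] -> total=5
Click 3 (1,1) count=2: revealed 0 new [(none)] -> total=5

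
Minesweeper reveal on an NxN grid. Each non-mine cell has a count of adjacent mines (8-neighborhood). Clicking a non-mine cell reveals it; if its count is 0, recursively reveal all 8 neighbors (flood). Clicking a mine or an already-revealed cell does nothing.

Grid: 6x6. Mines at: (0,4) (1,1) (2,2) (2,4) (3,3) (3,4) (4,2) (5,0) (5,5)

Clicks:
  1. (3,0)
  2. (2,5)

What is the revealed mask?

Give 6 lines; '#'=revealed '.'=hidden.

Click 1 (3,0) count=0: revealed 6 new [(2,0) (2,1) (3,0) (3,1) (4,0) (4,1)] -> total=6
Click 2 (2,5) count=2: revealed 1 new [(2,5)] -> total=7

Answer: ......
......
##...#
##....
##....
......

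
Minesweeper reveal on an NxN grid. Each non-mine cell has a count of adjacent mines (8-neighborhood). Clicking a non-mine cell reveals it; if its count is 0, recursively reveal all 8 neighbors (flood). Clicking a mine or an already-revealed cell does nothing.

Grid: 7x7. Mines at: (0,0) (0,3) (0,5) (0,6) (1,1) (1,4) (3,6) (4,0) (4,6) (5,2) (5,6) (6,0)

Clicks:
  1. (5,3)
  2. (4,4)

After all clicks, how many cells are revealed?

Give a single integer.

Answer: 21

Derivation:
Click 1 (5,3) count=1: revealed 1 new [(5,3)] -> total=1
Click 2 (4,4) count=0: revealed 20 new [(2,1) (2,2) (2,3) (2,4) (2,5) (3,1) (3,2) (3,3) (3,4) (3,5) (4,1) (4,2) (4,3) (4,4) (4,5) (5,4) (5,5) (6,3) (6,4) (6,5)] -> total=21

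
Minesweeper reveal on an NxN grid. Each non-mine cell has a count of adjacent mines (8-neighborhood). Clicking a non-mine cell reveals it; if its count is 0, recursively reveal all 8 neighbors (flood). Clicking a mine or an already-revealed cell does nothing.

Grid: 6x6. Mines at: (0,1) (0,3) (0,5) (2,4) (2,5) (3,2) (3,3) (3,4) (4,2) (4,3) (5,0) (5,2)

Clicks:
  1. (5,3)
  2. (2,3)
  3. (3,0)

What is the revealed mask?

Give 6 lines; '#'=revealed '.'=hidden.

Answer: ......
##....
##.#..
##....
##....
...#..

Derivation:
Click 1 (5,3) count=3: revealed 1 new [(5,3)] -> total=1
Click 2 (2,3) count=4: revealed 1 new [(2,3)] -> total=2
Click 3 (3,0) count=0: revealed 8 new [(1,0) (1,1) (2,0) (2,1) (3,0) (3,1) (4,0) (4,1)] -> total=10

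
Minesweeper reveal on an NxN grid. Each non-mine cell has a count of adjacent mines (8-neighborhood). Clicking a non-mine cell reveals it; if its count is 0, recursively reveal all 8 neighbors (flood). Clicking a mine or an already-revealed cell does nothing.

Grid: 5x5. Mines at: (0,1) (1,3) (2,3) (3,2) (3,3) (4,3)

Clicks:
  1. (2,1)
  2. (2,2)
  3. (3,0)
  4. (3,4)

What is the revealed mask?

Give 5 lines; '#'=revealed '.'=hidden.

Answer: .....
##...
###..
##..#
##...

Derivation:
Click 1 (2,1) count=1: revealed 1 new [(2,1)] -> total=1
Click 2 (2,2) count=4: revealed 1 new [(2,2)] -> total=2
Click 3 (3,0) count=0: revealed 7 new [(1,0) (1,1) (2,0) (3,0) (3,1) (4,0) (4,1)] -> total=9
Click 4 (3,4) count=3: revealed 1 new [(3,4)] -> total=10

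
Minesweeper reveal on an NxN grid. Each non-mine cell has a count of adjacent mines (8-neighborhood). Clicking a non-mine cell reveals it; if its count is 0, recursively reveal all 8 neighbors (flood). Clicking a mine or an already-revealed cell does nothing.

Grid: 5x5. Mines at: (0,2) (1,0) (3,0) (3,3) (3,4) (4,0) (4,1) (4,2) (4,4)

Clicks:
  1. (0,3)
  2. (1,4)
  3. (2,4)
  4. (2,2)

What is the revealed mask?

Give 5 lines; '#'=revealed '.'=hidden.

Click 1 (0,3) count=1: revealed 1 new [(0,3)] -> total=1
Click 2 (1,4) count=0: revealed 5 new [(0,4) (1,3) (1,4) (2,3) (2,4)] -> total=6
Click 3 (2,4) count=2: revealed 0 new [(none)] -> total=6
Click 4 (2,2) count=1: revealed 1 new [(2,2)] -> total=7

Answer: ...##
...##
..###
.....
.....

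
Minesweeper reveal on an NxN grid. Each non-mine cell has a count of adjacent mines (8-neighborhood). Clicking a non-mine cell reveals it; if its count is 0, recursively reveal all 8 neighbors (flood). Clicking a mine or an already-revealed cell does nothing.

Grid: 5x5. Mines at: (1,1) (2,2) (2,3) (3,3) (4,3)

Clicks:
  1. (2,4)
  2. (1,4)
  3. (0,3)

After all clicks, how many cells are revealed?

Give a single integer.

Answer: 7

Derivation:
Click 1 (2,4) count=2: revealed 1 new [(2,4)] -> total=1
Click 2 (1,4) count=1: revealed 1 new [(1,4)] -> total=2
Click 3 (0,3) count=0: revealed 5 new [(0,2) (0,3) (0,4) (1,2) (1,3)] -> total=7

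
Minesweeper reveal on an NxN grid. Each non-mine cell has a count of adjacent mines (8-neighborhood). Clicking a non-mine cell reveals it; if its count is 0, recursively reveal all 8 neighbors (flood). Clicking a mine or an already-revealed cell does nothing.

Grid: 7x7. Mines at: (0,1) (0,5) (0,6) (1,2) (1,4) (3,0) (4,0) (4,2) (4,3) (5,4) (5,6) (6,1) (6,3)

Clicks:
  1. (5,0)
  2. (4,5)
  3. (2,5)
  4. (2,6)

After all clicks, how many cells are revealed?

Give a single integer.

Click 1 (5,0) count=2: revealed 1 new [(5,0)] -> total=1
Click 2 (4,5) count=2: revealed 1 new [(4,5)] -> total=2
Click 3 (2,5) count=1: revealed 1 new [(2,5)] -> total=3
Click 4 (2,6) count=0: revealed 9 new [(1,5) (1,6) (2,4) (2,6) (3,4) (3,5) (3,6) (4,4) (4,6)] -> total=12

Answer: 12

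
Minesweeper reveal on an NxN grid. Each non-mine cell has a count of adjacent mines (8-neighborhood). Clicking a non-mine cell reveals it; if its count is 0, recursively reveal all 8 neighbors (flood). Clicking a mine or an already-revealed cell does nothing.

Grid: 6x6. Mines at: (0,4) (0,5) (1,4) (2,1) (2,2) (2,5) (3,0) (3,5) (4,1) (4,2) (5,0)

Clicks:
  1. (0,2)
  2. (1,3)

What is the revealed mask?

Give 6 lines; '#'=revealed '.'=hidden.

Answer: ####..
####..
......
......
......
......

Derivation:
Click 1 (0,2) count=0: revealed 8 new [(0,0) (0,1) (0,2) (0,3) (1,0) (1,1) (1,2) (1,3)] -> total=8
Click 2 (1,3) count=3: revealed 0 new [(none)] -> total=8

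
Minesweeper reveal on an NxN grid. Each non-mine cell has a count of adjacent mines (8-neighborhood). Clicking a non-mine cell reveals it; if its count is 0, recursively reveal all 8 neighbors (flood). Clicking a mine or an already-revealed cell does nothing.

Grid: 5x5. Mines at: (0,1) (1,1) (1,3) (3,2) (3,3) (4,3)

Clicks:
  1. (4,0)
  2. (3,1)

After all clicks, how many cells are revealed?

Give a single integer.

Click 1 (4,0) count=0: revealed 6 new [(2,0) (2,1) (3,0) (3,1) (4,0) (4,1)] -> total=6
Click 2 (3,1) count=1: revealed 0 new [(none)] -> total=6

Answer: 6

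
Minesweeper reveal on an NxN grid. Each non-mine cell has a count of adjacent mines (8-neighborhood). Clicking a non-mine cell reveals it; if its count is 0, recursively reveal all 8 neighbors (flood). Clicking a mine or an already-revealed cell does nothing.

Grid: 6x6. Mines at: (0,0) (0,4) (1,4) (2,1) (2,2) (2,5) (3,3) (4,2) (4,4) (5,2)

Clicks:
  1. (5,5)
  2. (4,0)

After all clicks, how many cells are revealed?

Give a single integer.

Answer: 7

Derivation:
Click 1 (5,5) count=1: revealed 1 new [(5,5)] -> total=1
Click 2 (4,0) count=0: revealed 6 new [(3,0) (3,1) (4,0) (4,1) (5,0) (5,1)] -> total=7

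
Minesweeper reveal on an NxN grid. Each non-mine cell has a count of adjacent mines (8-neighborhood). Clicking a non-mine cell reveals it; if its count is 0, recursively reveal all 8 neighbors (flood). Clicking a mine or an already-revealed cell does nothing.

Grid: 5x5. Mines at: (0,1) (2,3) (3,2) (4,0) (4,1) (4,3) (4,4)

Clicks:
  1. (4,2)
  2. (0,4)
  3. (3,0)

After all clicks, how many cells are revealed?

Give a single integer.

Answer: 8

Derivation:
Click 1 (4,2) count=3: revealed 1 new [(4,2)] -> total=1
Click 2 (0,4) count=0: revealed 6 new [(0,2) (0,3) (0,4) (1,2) (1,3) (1,4)] -> total=7
Click 3 (3,0) count=2: revealed 1 new [(3,0)] -> total=8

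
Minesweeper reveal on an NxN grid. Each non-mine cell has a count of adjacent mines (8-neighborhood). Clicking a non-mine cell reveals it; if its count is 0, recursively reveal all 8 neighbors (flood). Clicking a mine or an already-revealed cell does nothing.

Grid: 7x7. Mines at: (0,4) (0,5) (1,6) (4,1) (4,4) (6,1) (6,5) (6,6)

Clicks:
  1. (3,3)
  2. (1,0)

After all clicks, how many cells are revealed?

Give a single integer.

Click 1 (3,3) count=1: revealed 1 new [(3,3)] -> total=1
Click 2 (1,0) count=0: revealed 21 new [(0,0) (0,1) (0,2) (0,3) (1,0) (1,1) (1,2) (1,3) (1,4) (1,5) (2,0) (2,1) (2,2) (2,3) (2,4) (2,5) (3,0) (3,1) (3,2) (3,4) (3,5)] -> total=22

Answer: 22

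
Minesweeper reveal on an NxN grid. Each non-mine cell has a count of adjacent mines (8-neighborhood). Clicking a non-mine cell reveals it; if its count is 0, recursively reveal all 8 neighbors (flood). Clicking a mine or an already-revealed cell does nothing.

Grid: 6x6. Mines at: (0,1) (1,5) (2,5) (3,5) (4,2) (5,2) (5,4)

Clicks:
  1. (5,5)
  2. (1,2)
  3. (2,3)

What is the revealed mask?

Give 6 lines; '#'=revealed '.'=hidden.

Click 1 (5,5) count=1: revealed 1 new [(5,5)] -> total=1
Click 2 (1,2) count=1: revealed 1 new [(1,2)] -> total=2
Click 3 (2,3) count=0: revealed 21 new [(0,2) (0,3) (0,4) (1,0) (1,1) (1,3) (1,4) (2,0) (2,1) (2,2) (2,3) (2,4) (3,0) (3,1) (3,2) (3,3) (3,4) (4,0) (4,1) (5,0) (5,1)] -> total=23

Answer: ..###.
#####.
#####.
#####.
##....
##...#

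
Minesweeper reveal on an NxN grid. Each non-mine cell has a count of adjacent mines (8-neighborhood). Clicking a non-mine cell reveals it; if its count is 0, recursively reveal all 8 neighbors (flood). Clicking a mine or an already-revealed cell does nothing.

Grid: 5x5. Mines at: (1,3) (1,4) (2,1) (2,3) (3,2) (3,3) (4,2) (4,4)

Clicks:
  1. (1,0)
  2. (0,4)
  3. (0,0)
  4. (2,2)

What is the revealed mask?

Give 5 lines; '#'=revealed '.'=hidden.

Click 1 (1,0) count=1: revealed 1 new [(1,0)] -> total=1
Click 2 (0,4) count=2: revealed 1 new [(0,4)] -> total=2
Click 3 (0,0) count=0: revealed 5 new [(0,0) (0,1) (0,2) (1,1) (1,2)] -> total=7
Click 4 (2,2) count=5: revealed 1 new [(2,2)] -> total=8

Answer: ###.#
###..
..#..
.....
.....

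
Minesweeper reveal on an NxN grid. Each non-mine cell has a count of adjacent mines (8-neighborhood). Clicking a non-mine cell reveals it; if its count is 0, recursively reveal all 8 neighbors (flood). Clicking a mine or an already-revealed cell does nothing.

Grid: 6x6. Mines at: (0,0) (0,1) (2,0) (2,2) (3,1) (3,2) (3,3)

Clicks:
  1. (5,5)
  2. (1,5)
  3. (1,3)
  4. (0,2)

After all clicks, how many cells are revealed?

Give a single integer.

Answer: 25

Derivation:
Click 1 (5,5) count=0: revealed 25 new [(0,2) (0,3) (0,4) (0,5) (1,2) (1,3) (1,4) (1,5) (2,3) (2,4) (2,5) (3,4) (3,5) (4,0) (4,1) (4,2) (4,3) (4,4) (4,5) (5,0) (5,1) (5,2) (5,3) (5,4) (5,5)] -> total=25
Click 2 (1,5) count=0: revealed 0 new [(none)] -> total=25
Click 3 (1,3) count=1: revealed 0 new [(none)] -> total=25
Click 4 (0,2) count=1: revealed 0 new [(none)] -> total=25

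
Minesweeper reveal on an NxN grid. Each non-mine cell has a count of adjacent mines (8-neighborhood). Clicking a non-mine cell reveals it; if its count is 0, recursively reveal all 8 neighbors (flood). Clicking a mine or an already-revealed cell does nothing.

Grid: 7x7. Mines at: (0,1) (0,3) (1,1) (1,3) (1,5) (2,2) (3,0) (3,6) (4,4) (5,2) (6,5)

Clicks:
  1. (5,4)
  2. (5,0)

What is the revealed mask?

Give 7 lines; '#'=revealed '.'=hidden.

Click 1 (5,4) count=2: revealed 1 new [(5,4)] -> total=1
Click 2 (5,0) count=0: revealed 6 new [(4,0) (4,1) (5,0) (5,1) (6,0) (6,1)] -> total=7

Answer: .......
.......
.......
.......
##.....
##..#..
##.....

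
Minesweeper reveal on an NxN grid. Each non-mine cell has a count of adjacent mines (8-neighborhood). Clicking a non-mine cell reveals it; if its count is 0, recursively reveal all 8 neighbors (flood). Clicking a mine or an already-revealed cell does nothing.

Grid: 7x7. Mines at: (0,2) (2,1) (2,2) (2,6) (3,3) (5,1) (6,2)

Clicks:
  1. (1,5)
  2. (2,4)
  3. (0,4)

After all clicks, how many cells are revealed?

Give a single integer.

Answer: 11

Derivation:
Click 1 (1,5) count=1: revealed 1 new [(1,5)] -> total=1
Click 2 (2,4) count=1: revealed 1 new [(2,4)] -> total=2
Click 3 (0,4) count=0: revealed 9 new [(0,3) (0,4) (0,5) (0,6) (1,3) (1,4) (1,6) (2,3) (2,5)] -> total=11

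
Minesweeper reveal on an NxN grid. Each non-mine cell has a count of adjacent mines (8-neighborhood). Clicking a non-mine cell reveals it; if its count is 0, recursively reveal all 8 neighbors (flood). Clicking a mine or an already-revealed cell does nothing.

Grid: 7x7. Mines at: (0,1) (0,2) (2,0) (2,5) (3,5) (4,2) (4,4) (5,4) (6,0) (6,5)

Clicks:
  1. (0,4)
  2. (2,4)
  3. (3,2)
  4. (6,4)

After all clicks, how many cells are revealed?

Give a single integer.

Answer: 11

Derivation:
Click 1 (0,4) count=0: revealed 8 new [(0,3) (0,4) (0,5) (0,6) (1,3) (1,4) (1,5) (1,6)] -> total=8
Click 2 (2,4) count=2: revealed 1 new [(2,4)] -> total=9
Click 3 (3,2) count=1: revealed 1 new [(3,2)] -> total=10
Click 4 (6,4) count=2: revealed 1 new [(6,4)] -> total=11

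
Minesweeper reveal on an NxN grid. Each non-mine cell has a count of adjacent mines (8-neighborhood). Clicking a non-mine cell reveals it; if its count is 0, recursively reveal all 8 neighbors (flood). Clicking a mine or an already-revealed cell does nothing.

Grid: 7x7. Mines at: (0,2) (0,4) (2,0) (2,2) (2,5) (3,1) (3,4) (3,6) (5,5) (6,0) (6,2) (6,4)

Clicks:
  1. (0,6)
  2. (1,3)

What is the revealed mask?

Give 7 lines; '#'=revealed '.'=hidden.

Answer: .....##
...#.##
.......
.......
.......
.......
.......

Derivation:
Click 1 (0,6) count=0: revealed 4 new [(0,5) (0,6) (1,5) (1,6)] -> total=4
Click 2 (1,3) count=3: revealed 1 new [(1,3)] -> total=5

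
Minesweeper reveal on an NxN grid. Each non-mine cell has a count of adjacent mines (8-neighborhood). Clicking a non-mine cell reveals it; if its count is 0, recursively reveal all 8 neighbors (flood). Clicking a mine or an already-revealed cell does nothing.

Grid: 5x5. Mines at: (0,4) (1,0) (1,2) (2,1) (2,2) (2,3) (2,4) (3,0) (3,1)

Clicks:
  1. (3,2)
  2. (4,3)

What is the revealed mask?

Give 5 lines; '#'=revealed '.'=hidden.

Click 1 (3,2) count=4: revealed 1 new [(3,2)] -> total=1
Click 2 (4,3) count=0: revealed 5 new [(3,3) (3,4) (4,2) (4,3) (4,4)] -> total=6

Answer: .....
.....
.....
..###
..###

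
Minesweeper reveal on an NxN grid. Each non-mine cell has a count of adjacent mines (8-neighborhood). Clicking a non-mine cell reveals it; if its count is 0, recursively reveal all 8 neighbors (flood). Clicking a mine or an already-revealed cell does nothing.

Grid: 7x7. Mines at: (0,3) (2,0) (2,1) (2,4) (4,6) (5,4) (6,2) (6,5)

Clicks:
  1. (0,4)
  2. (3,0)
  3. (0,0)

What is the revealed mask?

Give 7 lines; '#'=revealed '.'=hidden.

Answer: ###.#..
###....
.......
#......
.......
.......
.......

Derivation:
Click 1 (0,4) count=1: revealed 1 new [(0,4)] -> total=1
Click 2 (3,0) count=2: revealed 1 new [(3,0)] -> total=2
Click 3 (0,0) count=0: revealed 6 new [(0,0) (0,1) (0,2) (1,0) (1,1) (1,2)] -> total=8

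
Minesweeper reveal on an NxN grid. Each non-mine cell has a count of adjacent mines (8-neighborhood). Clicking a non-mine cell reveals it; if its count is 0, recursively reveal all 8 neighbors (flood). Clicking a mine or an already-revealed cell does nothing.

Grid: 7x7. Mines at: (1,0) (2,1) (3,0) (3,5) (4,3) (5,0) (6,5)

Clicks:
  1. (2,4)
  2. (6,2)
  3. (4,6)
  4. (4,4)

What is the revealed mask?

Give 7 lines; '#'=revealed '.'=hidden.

Answer: .......
.......
....#..
.......
....#.#
.####..
.####..

Derivation:
Click 1 (2,4) count=1: revealed 1 new [(2,4)] -> total=1
Click 2 (6,2) count=0: revealed 8 new [(5,1) (5,2) (5,3) (5,4) (6,1) (6,2) (6,3) (6,4)] -> total=9
Click 3 (4,6) count=1: revealed 1 new [(4,6)] -> total=10
Click 4 (4,4) count=2: revealed 1 new [(4,4)] -> total=11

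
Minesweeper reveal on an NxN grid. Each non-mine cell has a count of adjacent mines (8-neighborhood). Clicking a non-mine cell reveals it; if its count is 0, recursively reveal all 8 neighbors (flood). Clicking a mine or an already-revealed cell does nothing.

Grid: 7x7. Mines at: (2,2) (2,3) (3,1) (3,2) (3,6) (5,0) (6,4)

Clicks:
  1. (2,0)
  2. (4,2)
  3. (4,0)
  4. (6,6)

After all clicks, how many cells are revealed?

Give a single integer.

Click 1 (2,0) count=1: revealed 1 new [(2,0)] -> total=1
Click 2 (4,2) count=2: revealed 1 new [(4,2)] -> total=2
Click 3 (4,0) count=2: revealed 1 new [(4,0)] -> total=3
Click 4 (6,6) count=0: revealed 6 new [(4,5) (4,6) (5,5) (5,6) (6,5) (6,6)] -> total=9

Answer: 9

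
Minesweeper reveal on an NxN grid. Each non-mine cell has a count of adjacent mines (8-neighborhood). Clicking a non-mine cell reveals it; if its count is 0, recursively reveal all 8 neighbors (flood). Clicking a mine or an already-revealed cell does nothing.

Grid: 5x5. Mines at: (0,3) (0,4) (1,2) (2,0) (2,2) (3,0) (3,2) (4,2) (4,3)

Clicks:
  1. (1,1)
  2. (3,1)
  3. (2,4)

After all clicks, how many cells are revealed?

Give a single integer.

Click 1 (1,1) count=3: revealed 1 new [(1,1)] -> total=1
Click 2 (3,1) count=5: revealed 1 new [(3,1)] -> total=2
Click 3 (2,4) count=0: revealed 6 new [(1,3) (1,4) (2,3) (2,4) (3,3) (3,4)] -> total=8

Answer: 8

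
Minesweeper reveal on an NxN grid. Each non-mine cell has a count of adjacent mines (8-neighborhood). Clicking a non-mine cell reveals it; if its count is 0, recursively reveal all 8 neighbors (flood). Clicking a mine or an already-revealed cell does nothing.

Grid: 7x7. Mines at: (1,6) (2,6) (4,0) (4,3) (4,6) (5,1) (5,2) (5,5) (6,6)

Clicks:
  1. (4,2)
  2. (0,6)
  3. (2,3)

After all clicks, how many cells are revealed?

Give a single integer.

Click 1 (4,2) count=3: revealed 1 new [(4,2)] -> total=1
Click 2 (0,6) count=1: revealed 1 new [(0,6)] -> total=2
Click 3 (2,3) count=0: revealed 24 new [(0,0) (0,1) (0,2) (0,3) (0,4) (0,5) (1,0) (1,1) (1,2) (1,3) (1,4) (1,5) (2,0) (2,1) (2,2) (2,3) (2,4) (2,5) (3,0) (3,1) (3,2) (3,3) (3,4) (3,5)] -> total=26

Answer: 26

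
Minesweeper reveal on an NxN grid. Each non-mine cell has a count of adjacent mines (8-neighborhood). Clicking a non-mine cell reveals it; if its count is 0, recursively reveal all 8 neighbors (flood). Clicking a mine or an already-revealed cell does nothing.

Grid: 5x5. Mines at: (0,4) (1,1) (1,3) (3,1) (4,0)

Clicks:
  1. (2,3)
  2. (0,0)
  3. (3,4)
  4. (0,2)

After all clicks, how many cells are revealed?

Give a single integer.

Answer: 11

Derivation:
Click 1 (2,3) count=1: revealed 1 new [(2,3)] -> total=1
Click 2 (0,0) count=1: revealed 1 new [(0,0)] -> total=2
Click 3 (3,4) count=0: revealed 8 new [(2,2) (2,4) (3,2) (3,3) (3,4) (4,2) (4,3) (4,4)] -> total=10
Click 4 (0,2) count=2: revealed 1 new [(0,2)] -> total=11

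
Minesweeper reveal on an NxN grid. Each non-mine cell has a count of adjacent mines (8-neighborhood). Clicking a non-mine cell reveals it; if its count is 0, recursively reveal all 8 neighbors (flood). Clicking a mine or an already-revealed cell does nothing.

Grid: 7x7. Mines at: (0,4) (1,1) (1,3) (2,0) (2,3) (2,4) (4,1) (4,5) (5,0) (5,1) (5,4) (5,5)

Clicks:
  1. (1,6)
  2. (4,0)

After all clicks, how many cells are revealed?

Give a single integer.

Click 1 (1,6) count=0: revealed 8 new [(0,5) (0,6) (1,5) (1,6) (2,5) (2,6) (3,5) (3,6)] -> total=8
Click 2 (4,0) count=3: revealed 1 new [(4,0)] -> total=9

Answer: 9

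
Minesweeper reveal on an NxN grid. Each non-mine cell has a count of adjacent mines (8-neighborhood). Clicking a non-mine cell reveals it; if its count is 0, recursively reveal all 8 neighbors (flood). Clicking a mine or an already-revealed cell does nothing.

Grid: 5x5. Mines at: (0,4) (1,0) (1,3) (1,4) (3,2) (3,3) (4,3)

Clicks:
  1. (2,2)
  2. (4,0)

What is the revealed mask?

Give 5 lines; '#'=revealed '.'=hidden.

Click 1 (2,2) count=3: revealed 1 new [(2,2)] -> total=1
Click 2 (4,0) count=0: revealed 6 new [(2,0) (2,1) (3,0) (3,1) (4,0) (4,1)] -> total=7

Answer: .....
.....
###..
##...
##...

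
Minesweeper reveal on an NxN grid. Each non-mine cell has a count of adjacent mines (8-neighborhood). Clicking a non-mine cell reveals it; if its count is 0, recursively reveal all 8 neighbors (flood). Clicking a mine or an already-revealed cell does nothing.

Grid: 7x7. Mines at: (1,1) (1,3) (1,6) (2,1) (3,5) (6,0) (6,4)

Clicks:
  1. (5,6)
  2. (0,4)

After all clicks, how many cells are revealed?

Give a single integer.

Click 1 (5,6) count=0: revealed 6 new [(4,5) (4,6) (5,5) (5,6) (6,5) (6,6)] -> total=6
Click 2 (0,4) count=1: revealed 1 new [(0,4)] -> total=7

Answer: 7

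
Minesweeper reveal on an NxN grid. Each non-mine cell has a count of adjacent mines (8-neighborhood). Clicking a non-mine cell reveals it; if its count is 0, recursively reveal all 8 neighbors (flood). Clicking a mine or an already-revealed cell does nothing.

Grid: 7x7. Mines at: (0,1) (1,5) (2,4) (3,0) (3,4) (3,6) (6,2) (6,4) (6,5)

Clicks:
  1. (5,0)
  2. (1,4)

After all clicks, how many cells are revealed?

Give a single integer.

Answer: 7

Derivation:
Click 1 (5,0) count=0: revealed 6 new [(4,0) (4,1) (5,0) (5,1) (6,0) (6,1)] -> total=6
Click 2 (1,4) count=2: revealed 1 new [(1,4)] -> total=7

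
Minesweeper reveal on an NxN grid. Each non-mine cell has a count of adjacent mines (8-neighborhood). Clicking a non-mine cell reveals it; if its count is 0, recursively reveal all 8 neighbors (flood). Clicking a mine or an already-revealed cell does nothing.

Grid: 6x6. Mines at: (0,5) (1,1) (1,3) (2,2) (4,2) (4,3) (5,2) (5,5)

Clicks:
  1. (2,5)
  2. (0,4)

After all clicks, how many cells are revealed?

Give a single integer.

Click 1 (2,5) count=0: revealed 8 new [(1,4) (1,5) (2,4) (2,5) (3,4) (3,5) (4,4) (4,5)] -> total=8
Click 2 (0,4) count=2: revealed 1 new [(0,4)] -> total=9

Answer: 9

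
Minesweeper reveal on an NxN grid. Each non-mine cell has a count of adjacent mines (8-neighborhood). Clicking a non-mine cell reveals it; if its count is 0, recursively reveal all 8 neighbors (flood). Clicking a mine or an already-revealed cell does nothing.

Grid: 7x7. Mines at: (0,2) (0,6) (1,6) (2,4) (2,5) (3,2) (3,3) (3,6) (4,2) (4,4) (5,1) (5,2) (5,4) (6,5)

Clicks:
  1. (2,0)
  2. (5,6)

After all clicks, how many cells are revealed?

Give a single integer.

Click 1 (2,0) count=0: revealed 10 new [(0,0) (0,1) (1,0) (1,1) (2,0) (2,1) (3,0) (3,1) (4,0) (4,1)] -> total=10
Click 2 (5,6) count=1: revealed 1 new [(5,6)] -> total=11

Answer: 11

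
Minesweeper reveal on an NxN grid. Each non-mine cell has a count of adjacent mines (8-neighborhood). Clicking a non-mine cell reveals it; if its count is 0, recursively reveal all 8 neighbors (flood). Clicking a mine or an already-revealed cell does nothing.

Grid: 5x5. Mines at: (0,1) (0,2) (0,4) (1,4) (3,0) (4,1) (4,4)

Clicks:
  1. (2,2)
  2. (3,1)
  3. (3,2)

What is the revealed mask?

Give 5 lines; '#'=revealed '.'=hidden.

Click 1 (2,2) count=0: revealed 9 new [(1,1) (1,2) (1,3) (2,1) (2,2) (2,3) (3,1) (3,2) (3,3)] -> total=9
Click 2 (3,1) count=2: revealed 0 new [(none)] -> total=9
Click 3 (3,2) count=1: revealed 0 new [(none)] -> total=9

Answer: .....
.###.
.###.
.###.
.....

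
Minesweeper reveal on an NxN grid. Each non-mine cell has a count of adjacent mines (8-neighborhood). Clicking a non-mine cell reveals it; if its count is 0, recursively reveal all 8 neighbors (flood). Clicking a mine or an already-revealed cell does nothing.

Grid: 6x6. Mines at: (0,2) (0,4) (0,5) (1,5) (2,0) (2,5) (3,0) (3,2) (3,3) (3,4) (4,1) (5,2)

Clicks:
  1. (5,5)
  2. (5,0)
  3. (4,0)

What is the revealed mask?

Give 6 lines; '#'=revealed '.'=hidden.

Answer: ......
......
......
......
#..###
#..###

Derivation:
Click 1 (5,5) count=0: revealed 6 new [(4,3) (4,4) (4,5) (5,3) (5,4) (5,5)] -> total=6
Click 2 (5,0) count=1: revealed 1 new [(5,0)] -> total=7
Click 3 (4,0) count=2: revealed 1 new [(4,0)] -> total=8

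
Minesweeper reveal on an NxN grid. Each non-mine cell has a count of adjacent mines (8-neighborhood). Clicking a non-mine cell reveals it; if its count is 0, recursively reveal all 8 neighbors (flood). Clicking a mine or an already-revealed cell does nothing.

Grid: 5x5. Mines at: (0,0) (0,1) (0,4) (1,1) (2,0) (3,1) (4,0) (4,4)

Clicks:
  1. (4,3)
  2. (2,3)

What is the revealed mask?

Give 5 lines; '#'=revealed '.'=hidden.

Answer: .....
..###
..###
..###
...#.

Derivation:
Click 1 (4,3) count=1: revealed 1 new [(4,3)] -> total=1
Click 2 (2,3) count=0: revealed 9 new [(1,2) (1,3) (1,4) (2,2) (2,3) (2,4) (3,2) (3,3) (3,4)] -> total=10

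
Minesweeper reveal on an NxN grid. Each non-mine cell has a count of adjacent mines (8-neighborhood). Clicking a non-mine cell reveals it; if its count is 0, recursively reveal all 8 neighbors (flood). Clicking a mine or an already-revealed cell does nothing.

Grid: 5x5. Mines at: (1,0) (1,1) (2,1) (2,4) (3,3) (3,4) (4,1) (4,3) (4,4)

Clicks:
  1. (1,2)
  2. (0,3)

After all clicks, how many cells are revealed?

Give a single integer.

Click 1 (1,2) count=2: revealed 1 new [(1,2)] -> total=1
Click 2 (0,3) count=0: revealed 5 new [(0,2) (0,3) (0,4) (1,3) (1,4)] -> total=6

Answer: 6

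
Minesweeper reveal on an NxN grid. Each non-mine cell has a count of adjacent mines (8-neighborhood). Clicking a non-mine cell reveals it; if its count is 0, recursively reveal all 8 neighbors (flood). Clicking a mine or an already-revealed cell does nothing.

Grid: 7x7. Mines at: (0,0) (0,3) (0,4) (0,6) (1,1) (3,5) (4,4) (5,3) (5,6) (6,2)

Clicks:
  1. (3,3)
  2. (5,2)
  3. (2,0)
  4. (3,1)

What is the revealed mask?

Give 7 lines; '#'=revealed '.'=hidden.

Answer: .......
..###..
#####..
#####..
####...
###....
##.....

Derivation:
Click 1 (3,3) count=1: revealed 1 new [(3,3)] -> total=1
Click 2 (5,2) count=2: revealed 1 new [(5,2)] -> total=2
Click 3 (2,0) count=1: revealed 1 new [(2,0)] -> total=3
Click 4 (3,1) count=0: revealed 19 new [(1,2) (1,3) (1,4) (2,1) (2,2) (2,3) (2,4) (3,0) (3,1) (3,2) (3,4) (4,0) (4,1) (4,2) (4,3) (5,0) (5,1) (6,0) (6,1)] -> total=22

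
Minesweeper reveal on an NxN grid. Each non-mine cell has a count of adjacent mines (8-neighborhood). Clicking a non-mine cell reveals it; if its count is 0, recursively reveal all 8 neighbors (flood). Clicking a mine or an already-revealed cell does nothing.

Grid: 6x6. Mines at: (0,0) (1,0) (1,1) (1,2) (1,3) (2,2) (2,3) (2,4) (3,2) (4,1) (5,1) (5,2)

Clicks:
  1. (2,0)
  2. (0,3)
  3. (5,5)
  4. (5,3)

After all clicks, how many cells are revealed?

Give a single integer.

Answer: 11

Derivation:
Click 1 (2,0) count=2: revealed 1 new [(2,0)] -> total=1
Click 2 (0,3) count=2: revealed 1 new [(0,3)] -> total=2
Click 3 (5,5) count=0: revealed 9 new [(3,3) (3,4) (3,5) (4,3) (4,4) (4,5) (5,3) (5,4) (5,5)] -> total=11
Click 4 (5,3) count=1: revealed 0 new [(none)] -> total=11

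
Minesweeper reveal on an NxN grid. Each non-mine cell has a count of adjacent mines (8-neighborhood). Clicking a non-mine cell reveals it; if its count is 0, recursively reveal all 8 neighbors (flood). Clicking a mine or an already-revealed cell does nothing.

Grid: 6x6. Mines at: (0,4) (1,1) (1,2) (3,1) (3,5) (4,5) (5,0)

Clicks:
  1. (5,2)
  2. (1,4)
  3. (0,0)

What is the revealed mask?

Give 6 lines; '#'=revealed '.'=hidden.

Click 1 (5,2) count=0: revealed 14 new [(2,2) (2,3) (2,4) (3,2) (3,3) (3,4) (4,1) (4,2) (4,3) (4,4) (5,1) (5,2) (5,3) (5,4)] -> total=14
Click 2 (1,4) count=1: revealed 1 new [(1,4)] -> total=15
Click 3 (0,0) count=1: revealed 1 new [(0,0)] -> total=16

Answer: #.....
....#.
..###.
..###.
.####.
.####.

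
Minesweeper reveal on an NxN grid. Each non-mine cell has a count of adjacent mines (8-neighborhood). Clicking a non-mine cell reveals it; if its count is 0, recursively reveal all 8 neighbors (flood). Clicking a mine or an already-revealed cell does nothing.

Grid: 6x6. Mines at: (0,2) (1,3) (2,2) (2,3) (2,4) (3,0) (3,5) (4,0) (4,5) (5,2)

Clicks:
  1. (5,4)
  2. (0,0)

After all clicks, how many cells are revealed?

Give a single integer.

Answer: 7

Derivation:
Click 1 (5,4) count=1: revealed 1 new [(5,4)] -> total=1
Click 2 (0,0) count=0: revealed 6 new [(0,0) (0,1) (1,0) (1,1) (2,0) (2,1)] -> total=7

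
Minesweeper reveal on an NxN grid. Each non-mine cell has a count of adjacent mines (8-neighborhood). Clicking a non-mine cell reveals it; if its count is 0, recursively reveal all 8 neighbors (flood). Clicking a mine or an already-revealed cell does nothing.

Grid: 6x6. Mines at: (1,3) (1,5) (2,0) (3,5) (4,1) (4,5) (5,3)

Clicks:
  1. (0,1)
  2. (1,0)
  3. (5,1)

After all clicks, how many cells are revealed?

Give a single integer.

Answer: 7

Derivation:
Click 1 (0,1) count=0: revealed 6 new [(0,0) (0,1) (0,2) (1,0) (1,1) (1,2)] -> total=6
Click 2 (1,0) count=1: revealed 0 new [(none)] -> total=6
Click 3 (5,1) count=1: revealed 1 new [(5,1)] -> total=7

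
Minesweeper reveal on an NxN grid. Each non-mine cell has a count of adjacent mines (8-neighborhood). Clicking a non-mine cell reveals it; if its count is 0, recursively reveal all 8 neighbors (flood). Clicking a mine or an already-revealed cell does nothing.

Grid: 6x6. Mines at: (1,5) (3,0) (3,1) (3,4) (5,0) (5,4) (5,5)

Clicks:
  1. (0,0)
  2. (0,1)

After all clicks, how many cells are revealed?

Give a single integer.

Click 1 (0,0) count=0: revealed 15 new [(0,0) (0,1) (0,2) (0,3) (0,4) (1,0) (1,1) (1,2) (1,3) (1,4) (2,0) (2,1) (2,2) (2,3) (2,4)] -> total=15
Click 2 (0,1) count=0: revealed 0 new [(none)] -> total=15

Answer: 15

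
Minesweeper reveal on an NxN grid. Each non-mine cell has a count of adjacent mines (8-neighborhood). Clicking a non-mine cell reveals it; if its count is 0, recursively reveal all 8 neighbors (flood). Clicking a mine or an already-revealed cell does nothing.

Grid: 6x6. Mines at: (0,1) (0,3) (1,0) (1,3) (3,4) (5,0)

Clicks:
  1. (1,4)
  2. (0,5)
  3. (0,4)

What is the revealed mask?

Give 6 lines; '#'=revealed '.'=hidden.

Answer: ....##
....##
....##
......
......
......

Derivation:
Click 1 (1,4) count=2: revealed 1 new [(1,4)] -> total=1
Click 2 (0,5) count=0: revealed 5 new [(0,4) (0,5) (1,5) (2,4) (2,5)] -> total=6
Click 3 (0,4) count=2: revealed 0 new [(none)] -> total=6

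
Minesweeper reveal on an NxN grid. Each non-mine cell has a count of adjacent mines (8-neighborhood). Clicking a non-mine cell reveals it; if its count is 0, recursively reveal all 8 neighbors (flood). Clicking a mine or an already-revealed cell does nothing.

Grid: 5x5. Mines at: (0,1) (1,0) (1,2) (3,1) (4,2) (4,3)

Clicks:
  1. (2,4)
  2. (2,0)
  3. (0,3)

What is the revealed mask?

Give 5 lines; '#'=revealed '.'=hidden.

Answer: ...##
...##
#..##
...##
.....

Derivation:
Click 1 (2,4) count=0: revealed 8 new [(0,3) (0,4) (1,3) (1,4) (2,3) (2,4) (3,3) (3,4)] -> total=8
Click 2 (2,0) count=2: revealed 1 new [(2,0)] -> total=9
Click 3 (0,3) count=1: revealed 0 new [(none)] -> total=9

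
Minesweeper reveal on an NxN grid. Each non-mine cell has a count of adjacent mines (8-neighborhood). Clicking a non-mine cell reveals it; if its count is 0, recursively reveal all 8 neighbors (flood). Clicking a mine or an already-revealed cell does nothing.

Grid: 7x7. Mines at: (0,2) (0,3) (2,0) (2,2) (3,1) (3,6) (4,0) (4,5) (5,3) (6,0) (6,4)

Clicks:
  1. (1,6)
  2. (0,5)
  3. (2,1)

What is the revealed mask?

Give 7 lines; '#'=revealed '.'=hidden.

Answer: ....###
...####
.#.####
...###.
.......
.......
.......

Derivation:
Click 1 (1,6) count=0: revealed 14 new [(0,4) (0,5) (0,6) (1,3) (1,4) (1,5) (1,6) (2,3) (2,4) (2,5) (2,6) (3,3) (3,4) (3,5)] -> total=14
Click 2 (0,5) count=0: revealed 0 new [(none)] -> total=14
Click 3 (2,1) count=3: revealed 1 new [(2,1)] -> total=15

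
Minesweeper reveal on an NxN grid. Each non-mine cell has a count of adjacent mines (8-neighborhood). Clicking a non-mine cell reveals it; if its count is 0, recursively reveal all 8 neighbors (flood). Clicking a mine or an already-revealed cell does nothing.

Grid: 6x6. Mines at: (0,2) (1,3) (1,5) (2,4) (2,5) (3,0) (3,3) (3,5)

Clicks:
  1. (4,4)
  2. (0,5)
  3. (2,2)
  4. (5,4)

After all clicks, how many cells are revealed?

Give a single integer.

Click 1 (4,4) count=2: revealed 1 new [(4,4)] -> total=1
Click 2 (0,5) count=1: revealed 1 new [(0,5)] -> total=2
Click 3 (2,2) count=2: revealed 1 new [(2,2)] -> total=3
Click 4 (5,4) count=0: revealed 11 new [(4,0) (4,1) (4,2) (4,3) (4,5) (5,0) (5,1) (5,2) (5,3) (5,4) (5,5)] -> total=14

Answer: 14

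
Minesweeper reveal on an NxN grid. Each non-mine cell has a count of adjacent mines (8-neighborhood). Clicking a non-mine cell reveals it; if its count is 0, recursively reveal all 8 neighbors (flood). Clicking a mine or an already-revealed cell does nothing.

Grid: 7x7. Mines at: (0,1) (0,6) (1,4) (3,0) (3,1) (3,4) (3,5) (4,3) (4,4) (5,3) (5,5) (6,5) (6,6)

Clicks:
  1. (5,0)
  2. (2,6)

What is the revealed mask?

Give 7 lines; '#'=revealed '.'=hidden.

Answer: .......
.......
......#
.......
###....
###....
###....

Derivation:
Click 1 (5,0) count=0: revealed 9 new [(4,0) (4,1) (4,2) (5,0) (5,1) (5,2) (6,0) (6,1) (6,2)] -> total=9
Click 2 (2,6) count=1: revealed 1 new [(2,6)] -> total=10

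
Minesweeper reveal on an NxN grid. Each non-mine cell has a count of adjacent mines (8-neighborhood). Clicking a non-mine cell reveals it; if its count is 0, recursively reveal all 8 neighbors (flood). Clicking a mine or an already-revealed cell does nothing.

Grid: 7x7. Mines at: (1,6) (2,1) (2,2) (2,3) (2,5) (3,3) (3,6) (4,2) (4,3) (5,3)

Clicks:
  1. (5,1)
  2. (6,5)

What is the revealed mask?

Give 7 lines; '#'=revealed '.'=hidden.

Click 1 (5,1) count=1: revealed 1 new [(5,1)] -> total=1
Click 2 (6,5) count=0: revealed 9 new [(4,4) (4,5) (4,6) (5,4) (5,5) (5,6) (6,4) (6,5) (6,6)] -> total=10

Answer: .......
.......
.......
.......
....###
.#..###
....###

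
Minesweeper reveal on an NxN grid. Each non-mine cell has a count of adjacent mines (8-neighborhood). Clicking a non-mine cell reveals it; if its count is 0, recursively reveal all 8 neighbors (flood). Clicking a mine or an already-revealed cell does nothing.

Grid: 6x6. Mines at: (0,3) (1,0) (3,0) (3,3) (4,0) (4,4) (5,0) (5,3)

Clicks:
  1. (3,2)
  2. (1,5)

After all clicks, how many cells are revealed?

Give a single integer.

Answer: 9

Derivation:
Click 1 (3,2) count=1: revealed 1 new [(3,2)] -> total=1
Click 2 (1,5) count=0: revealed 8 new [(0,4) (0,5) (1,4) (1,5) (2,4) (2,5) (3,4) (3,5)] -> total=9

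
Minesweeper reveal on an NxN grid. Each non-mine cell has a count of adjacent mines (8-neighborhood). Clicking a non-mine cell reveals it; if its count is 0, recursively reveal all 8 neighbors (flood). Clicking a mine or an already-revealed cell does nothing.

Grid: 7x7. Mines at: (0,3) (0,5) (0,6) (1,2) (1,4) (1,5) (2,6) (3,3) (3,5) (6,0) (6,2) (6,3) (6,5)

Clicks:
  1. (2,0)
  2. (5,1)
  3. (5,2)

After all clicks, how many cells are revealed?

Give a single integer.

Answer: 16

Derivation:
Click 1 (2,0) count=0: revealed 16 new [(0,0) (0,1) (1,0) (1,1) (2,0) (2,1) (2,2) (3,0) (3,1) (3,2) (4,0) (4,1) (4,2) (5,0) (5,1) (5,2)] -> total=16
Click 2 (5,1) count=2: revealed 0 new [(none)] -> total=16
Click 3 (5,2) count=2: revealed 0 new [(none)] -> total=16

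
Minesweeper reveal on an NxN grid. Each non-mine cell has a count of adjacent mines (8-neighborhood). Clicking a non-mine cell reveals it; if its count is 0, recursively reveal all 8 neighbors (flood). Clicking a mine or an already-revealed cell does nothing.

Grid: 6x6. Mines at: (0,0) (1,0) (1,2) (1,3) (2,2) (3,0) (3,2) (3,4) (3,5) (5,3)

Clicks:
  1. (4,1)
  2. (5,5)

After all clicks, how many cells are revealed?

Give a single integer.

Answer: 5

Derivation:
Click 1 (4,1) count=2: revealed 1 new [(4,1)] -> total=1
Click 2 (5,5) count=0: revealed 4 new [(4,4) (4,5) (5,4) (5,5)] -> total=5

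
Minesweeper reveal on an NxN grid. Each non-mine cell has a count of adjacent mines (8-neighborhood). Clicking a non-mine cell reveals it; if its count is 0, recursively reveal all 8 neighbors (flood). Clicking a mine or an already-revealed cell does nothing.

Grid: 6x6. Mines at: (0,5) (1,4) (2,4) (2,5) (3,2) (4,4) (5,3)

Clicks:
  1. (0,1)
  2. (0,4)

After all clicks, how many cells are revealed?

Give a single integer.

Click 1 (0,1) count=0: revealed 20 new [(0,0) (0,1) (0,2) (0,3) (1,0) (1,1) (1,2) (1,3) (2,0) (2,1) (2,2) (2,3) (3,0) (3,1) (4,0) (4,1) (4,2) (5,0) (5,1) (5,2)] -> total=20
Click 2 (0,4) count=2: revealed 1 new [(0,4)] -> total=21

Answer: 21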